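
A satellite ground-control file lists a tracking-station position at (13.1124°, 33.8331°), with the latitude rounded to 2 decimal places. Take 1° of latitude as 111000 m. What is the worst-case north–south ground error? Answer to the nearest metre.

Rounding to 2 decimal places leaves the latitude within ±0.005° of the true value.
North–south distance: 0.005° × 111000 m/° = 555 m.

555 metres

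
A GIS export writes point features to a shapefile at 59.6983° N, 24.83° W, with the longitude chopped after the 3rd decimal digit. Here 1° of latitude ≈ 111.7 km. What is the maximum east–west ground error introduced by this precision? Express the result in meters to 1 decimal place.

Truncating at 3 decimal places can drop up to a full unit in the last place, so the longitude may be off by as much as 0.001°.
Parallels shrink by cos φ, so at 59.6983° a degree of longitude is 111700 × 0.5046 ≈ 56358.6 m.
Maximum E–W displacement: 0.001 × 56358.6 = 56.3586 m.

56.4 meters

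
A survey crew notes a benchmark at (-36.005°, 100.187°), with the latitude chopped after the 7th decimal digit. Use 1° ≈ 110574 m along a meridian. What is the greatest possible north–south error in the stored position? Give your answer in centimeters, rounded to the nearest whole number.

1 centimeters

Truncating at 7 decimal places can drop up to a full unit in the last place, so the latitude may be off by as much as 1e-07°.
North–south distance: 1e-07° × 110574 m/° = 0.0110574 m.
That is 0.0110574 m = 1.1057 cm.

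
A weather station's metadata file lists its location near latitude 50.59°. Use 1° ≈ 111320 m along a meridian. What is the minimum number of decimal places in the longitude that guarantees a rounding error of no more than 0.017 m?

7 decimal places

At 50.59° one degree of longitude covers 111320 × cos 50.59° ≈ 111320 × 0.6349 ≈ 70673.2 m.
Rounding to N decimal places gives at most 0.5 × 10⁻ᴺ degrees of error, i.e. 0.5 × 10⁻ᴺ × 70673.2 m.
Setting 35336.6 × 10⁻ᴺ ≤ 0.017 gives 10ᴺ ≥ 2.079e+06, i.e. N ≥ 6.32.
So 7 decimal places suffice (0.00353 m); 6 would allow up to 0.0353 m.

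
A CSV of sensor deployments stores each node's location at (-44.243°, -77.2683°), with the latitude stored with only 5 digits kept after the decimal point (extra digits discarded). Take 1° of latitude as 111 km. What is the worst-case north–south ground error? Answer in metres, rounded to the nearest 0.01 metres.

1.11 metres

Truncating at 5 decimal places can drop up to a full unit in the last place, so the latitude may be off by as much as 1e-05°.
Along the meridian that is 1e-05° × 111000 m/° = 1.11 m.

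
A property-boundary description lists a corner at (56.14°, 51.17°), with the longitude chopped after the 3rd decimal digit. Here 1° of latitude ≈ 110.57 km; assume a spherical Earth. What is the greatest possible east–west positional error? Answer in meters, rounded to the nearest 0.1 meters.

Truncating at 3 decimal places can drop up to a full unit in the last place, so the longitude may be off by as much as 0.001°.
At latitude 56.14° a degree of longitude spans 110570 m × cos 56.14° = 110570 × 0.5572 ≈ 61605.8 m.
East–west error: 0.001° × 61605.8 m/° ≈ 61.6058 m.

61.6 meters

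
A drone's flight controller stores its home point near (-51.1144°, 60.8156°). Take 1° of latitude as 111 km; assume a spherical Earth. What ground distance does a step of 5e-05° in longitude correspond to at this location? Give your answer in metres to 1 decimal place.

At 51.1144° a degree of longitude is 111000 × cos 51.1144° ≈ 69682.2 m, so 5e-05° corresponds to 3.48411 m.

3.5 metres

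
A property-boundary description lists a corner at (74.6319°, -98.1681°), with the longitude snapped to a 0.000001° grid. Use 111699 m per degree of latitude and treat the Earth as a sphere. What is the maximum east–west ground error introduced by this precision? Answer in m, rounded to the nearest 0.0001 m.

0.0148 m

With a 0.000001° grid the true value lies within half a step, ±0.000001°/2 = ±5e-07°, of the stored one.
One degree of longitude at 74.6319° is 111699 × cos 74.6319° ≈ 111699 × 0.2650 = 29602.4 m.
East–west error: 5e-07° × 29602.4 m/° ≈ 0.0148012 m.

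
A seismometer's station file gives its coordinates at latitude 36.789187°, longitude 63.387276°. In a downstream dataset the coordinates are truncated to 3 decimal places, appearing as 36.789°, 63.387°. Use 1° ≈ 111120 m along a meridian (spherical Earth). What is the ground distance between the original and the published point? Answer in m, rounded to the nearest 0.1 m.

32.2 m

The latitude changed by +0.000187° and the longitude by +0.000276°.
N–S: 0.000187° × 111120 m/° = 20.7794 m.
E–W at 36.789°: 0.000276° × 111120 × cos 36.789° = 0.000276 × 111120 × 0.8008 ≈ 24.5613 m.
Combined displacement = (20.7794² + 24.5613²)^½ ≈ 32.172 m.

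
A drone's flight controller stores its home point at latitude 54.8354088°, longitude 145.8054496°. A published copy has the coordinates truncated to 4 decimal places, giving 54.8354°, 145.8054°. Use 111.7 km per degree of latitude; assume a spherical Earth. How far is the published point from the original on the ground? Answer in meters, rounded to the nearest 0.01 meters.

The latitude changed by +0.0000088° and the longitude by +0.0000496°.
N–S: 0.0000088° × 111700 m/° = 0.98296 m.
E–W at 54.8354°: 0.0000496° × 111700 × cos 54.8354° = 0.0000496 × 111700 × 0.5759 ≈ 3.19082 m.
Distance: √(0.98296² + 3.19082²) ≈ 3.3388 m.

3.34 meters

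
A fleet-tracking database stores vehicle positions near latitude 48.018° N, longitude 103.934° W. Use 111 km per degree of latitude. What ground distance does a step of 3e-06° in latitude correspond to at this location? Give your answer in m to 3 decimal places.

0.333 m

Along a meridian 3e-06° is 3e-06 × 111000 = 0.333 m.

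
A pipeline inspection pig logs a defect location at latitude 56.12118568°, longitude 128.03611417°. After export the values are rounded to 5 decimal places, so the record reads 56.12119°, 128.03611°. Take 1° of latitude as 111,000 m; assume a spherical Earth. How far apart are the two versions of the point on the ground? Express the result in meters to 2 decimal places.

The latitude changed by -0.00000432° and the longitude by +0.00000417°.
N–S: -0.00000432° × 111000 m/° = -0.47952 m.
East–west at this latitude: 0.00000417° × 111000 × cos 56.1212° ≈ 0.00000417 × 61875.6 = 0.258021 m.
Combined displacement = (0.47952² + 0.258021²)^½ ≈ 0.544531 m.

0.54 meters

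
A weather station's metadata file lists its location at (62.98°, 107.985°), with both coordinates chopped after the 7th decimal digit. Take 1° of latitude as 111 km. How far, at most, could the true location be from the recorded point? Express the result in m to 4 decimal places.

Truncating at 7 decimal places can drop up to a full unit in the last place, so each coordinate may be off by as much as 1e-07°.
Latitude error → 1e-07 × 111000 = 0.0111 m along the meridian.
E–W at 62.98°: 1e-07° × 111000 × cos 62.98° = 1e-07 × 111000 × 0.4543 ≈ 0.00504275 m.
The two errors are perpendicular, so the maximum displacement is √(0.0111² + 0.00504275²) ≈ 0.0121918 m.

0.0122 m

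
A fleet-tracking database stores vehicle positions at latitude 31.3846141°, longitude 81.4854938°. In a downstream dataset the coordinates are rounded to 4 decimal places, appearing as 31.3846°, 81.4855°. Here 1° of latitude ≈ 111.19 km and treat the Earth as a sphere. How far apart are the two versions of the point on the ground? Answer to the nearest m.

2 m

Δlat = 31.3846141 − 31.3846 = +0.0000141°; Δlon = 81.4854938 − 81.4855 = -0.0000062°.
N–S: 0.0000141° × 111190 m/° = 1.56778 m.
E–W at 31.3846°: -0.0000062° × 111190 × cos 31.3846° = -0.0000062 × 111190 × 0.8537 ≈ -0.588516 m.
Hypotenuse of the two orthogonal shifts: √(1.56778² + 0.588516²) = 1.6746 m.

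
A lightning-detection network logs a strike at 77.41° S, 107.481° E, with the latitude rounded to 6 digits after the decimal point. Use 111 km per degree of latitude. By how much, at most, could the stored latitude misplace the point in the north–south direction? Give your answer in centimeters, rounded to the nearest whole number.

Rounding to 6 decimal places leaves the latitude within ±5e-07° of the true value.
Along the meridian that is 5e-07° × 111000 m/° = 0.0555 m.
That is 0.0555 m = 5.55 cm.

6 centimeters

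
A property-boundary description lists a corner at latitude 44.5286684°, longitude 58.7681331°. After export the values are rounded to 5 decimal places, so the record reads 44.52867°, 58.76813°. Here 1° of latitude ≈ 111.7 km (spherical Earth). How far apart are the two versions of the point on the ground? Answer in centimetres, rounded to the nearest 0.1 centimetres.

30.5 centimetres

Δlat = 44.5286684 − 44.52867 = -0.0000016°; Δlon = 58.7681331 − 58.76813 = +0.0000031°.
North–south shift: -0.0000016 × 111700 = -0.17872 m.
East–west at this latitude: 0.0000031° × 111700 × cos 44.5287° ≈ 0.0000031 × 79630.9 = 0.246856 m.
Hypotenuse of the two orthogonal shifts: √(0.17872² + 0.246856²) = 0.30476 m.
That is 0.30476 m = 30.476 cm.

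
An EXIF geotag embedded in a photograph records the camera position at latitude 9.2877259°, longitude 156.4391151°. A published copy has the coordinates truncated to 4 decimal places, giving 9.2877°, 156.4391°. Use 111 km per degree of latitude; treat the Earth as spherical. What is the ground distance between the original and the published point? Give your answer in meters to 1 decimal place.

Δlat = 9.2877259 − 9.2877 = +0.0000259°; Δlon = 156.4391151 − 156.4391 = +0.0000151°.
N–S: 0.0000259° × 111000 m/° = 2.8749 m.
E–W at 9.2877°: 0.0000151° × 111000 × cos 9.2877° = 0.0000151 × 111000 × 0.9869 ≈ 1.65413 m.
Distance: √(2.8749² + 1.65413²) ≈ 3.3168 m.

3.3 meters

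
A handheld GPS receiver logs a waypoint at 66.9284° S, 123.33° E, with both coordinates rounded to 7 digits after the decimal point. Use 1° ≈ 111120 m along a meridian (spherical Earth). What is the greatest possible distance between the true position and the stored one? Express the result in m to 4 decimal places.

0.0060 m

Rounding to 7 decimal places leaves each coordinate within ±5e-08° of the true value.
North–south component: 5e-08° × 111120 = 0.005556 m.
E–W at 66.9284°: 5e-08° × 111120 × cos 66.9284° = 5e-08 × 111120 × 0.3919 ≈ 0.00217729 m.
The two errors are perpendicular, so the maximum displacement is √(0.005556² + 0.00217729²) ≈ 0.00596739 m.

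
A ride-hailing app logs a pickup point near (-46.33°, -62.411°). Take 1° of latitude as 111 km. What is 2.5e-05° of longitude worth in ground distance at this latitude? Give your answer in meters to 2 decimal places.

1.92 meters

One degree of longitude here spans 111000 × cos 46.33° = 111000 × 0.6905 ≈ 76645.9 m; 2.5e-05° of that is 1.91615 m.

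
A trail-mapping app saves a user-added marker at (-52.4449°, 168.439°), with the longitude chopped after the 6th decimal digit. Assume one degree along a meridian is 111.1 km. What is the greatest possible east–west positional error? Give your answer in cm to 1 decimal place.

6.8 cm

Truncating at 6 decimal places can drop up to a full unit in the last place, so the longitude may be off by as much as 1e-06°.
Parallels shrink by cos φ, so at 52.4449° a degree of longitude is 111100 × 0.6095 ≈ 67718.1 m.
East–west error: 1e-06° × 67718.1 m/° ≈ 0.0677181 m.
That is 0.0677181 m = 6.7718 cm.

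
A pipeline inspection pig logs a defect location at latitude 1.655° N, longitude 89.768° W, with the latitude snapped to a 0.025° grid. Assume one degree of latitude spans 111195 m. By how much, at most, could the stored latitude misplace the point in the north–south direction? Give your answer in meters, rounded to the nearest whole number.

1390 meters

With a 0.025° grid the true value lies within half a step, ±0.025°/2 = ±0.0125°, of the stored one.
Along the meridian that is 0.0125° × 111195 m/° = 1389.94 m.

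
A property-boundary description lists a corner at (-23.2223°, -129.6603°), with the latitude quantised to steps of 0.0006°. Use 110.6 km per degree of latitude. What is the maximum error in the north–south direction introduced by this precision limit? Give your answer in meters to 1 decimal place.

With a 0.0006° grid the true value lies within half a step, ±0.0006°/2 = ±0.0003°, of the stored one.
So the N–S error is at most 0.0003 × 110600 = 33.18 m.

33.2 meters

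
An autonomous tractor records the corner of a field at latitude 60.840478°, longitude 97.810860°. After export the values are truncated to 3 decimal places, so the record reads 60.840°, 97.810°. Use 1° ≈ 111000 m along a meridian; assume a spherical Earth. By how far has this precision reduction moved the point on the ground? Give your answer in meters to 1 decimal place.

Δlat = 60.840478 − 60.840 = +0.000478°; Δlon = 97.810860 − 97.810 = +0.000860°.
N–S: 0.000478° × 111000 m/° = 53.058 m.
East–west at this latitude: 0.000860° × 111000 × cos 60.84° ≈ 0.000860 × 54084.8 = 46.5129 m.
Distance: √(53.058² + 46.5129²) ≈ 70.5592 m.

70.6 meters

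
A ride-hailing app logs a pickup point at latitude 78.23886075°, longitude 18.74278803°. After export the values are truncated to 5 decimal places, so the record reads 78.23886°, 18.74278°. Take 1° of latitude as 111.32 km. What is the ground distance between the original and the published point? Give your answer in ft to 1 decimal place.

0.7 ft

Δlat = 78.23886075 − 78.23886 = +0.00000075°; Δlon = 18.74278803 − 18.74278 = +0.00000803°.
North–south shift: 0.00000075 × 111320 = 0.08349 m.
E–W at 78.2389°: 0.00000803° × 111320 × cos 78.2389° = 0.00000803 × 111320 × 0.2038 ≈ 0.182205 m.
Distance: √(0.08349² + 0.182205²) ≈ 0.200423 m.
In feet: 0.200423 m ÷ 0.3048 ≈ 0.65756 ft.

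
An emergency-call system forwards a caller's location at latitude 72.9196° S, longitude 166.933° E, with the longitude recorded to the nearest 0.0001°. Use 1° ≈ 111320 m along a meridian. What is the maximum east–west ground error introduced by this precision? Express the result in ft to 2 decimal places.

Rounding to 4 decimal places leaves the longitude within ±5e-05° of the true value.
At latitude 72.9196° a degree of longitude spans 111320 m × cos 72.9196° = 111320 × 0.2937 ≈ 32696.2 m.
So at most 5e-05° × 32696.2 ≈ 1.63481 m east–west.
Converting: 1.63481 m × 3.2808 ft/m ≈ 5.3635 ft.

5.36 ft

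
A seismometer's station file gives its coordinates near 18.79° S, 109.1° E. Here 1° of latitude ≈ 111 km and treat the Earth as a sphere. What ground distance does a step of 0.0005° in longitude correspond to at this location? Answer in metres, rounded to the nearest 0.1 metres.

52.5 metres

One degree of longitude here spans 111000 × cos 18.79° = 111000 × 0.9467 ≈ 105084 m; 0.0005° of that is 52.5422 m.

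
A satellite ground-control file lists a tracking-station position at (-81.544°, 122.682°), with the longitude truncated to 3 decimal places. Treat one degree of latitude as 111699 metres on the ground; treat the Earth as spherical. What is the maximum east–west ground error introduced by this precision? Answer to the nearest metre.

Truncating at 3 decimal places can drop up to a full unit in the last place, so the longitude may be off by as much as 0.001°.
Parallels shrink by cos φ, so at 81.544° a degree of longitude is 111699 × 0.1470 ≈ 16425.3 m.
Maximum E–W displacement: 0.001 × 16425.3 = 16.4253 m.

16 metres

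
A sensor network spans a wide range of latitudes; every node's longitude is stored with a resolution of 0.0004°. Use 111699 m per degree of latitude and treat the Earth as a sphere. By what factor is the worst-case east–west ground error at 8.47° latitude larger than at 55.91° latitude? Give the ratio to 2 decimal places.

1.76

With a 0.0004° grid the true value lies within half a step, ±0.0004°/2 = ±0.0002°, of the stored one.
At 8.47°: 0.0002° × 111699 × cos 8.47° = 0.0002 × 111699 × 0.9891 ≈ 22.096 m.
At 55.91°: 0.0002° × 111699 × cos 55.91° = 0.0002 × 111699 × 0.5605 ≈ 12.521 m.
Ratio: 22.096 / 12.521 = cos 8.47° / cos 55.91° ≈ 1.7647.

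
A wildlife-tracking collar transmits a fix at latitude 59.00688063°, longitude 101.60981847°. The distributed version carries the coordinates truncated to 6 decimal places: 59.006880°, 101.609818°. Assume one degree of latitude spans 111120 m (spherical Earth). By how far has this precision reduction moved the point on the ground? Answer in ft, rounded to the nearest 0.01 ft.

0.25 ft

Δlat = 59.00688063 − 59.006880 = +0.00000063°; Δlon = 101.60981847 − 101.609818 = +0.00000047°.
North–south shift: 0.00000063 × 111120 = 0.0700056 m.
E–W at 59.0069°: 0.00000047° × 111120 × cos 59.0069° = 0.00000047 × 111120 × 0.5149 ≈ 0.0268932 m.
Hypotenuse of the two orthogonal shifts: √(0.0700056² + 0.0268932²) = 0.0749935 m.
Converting: 0.0749935 m × 3.2808 ft/m ≈ 0.24604 ft.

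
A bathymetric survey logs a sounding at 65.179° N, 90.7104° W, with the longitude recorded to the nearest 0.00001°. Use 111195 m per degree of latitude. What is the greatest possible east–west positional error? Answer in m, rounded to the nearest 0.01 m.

Rounding to 5 decimal places leaves the longitude within ±5e-06° of the true value.
At latitude 65.179° a degree of longitude spans 111195 m × cos 65.179° = 111195 × 0.4198 ≈ 46678 m.
Maximum E–W displacement: 5e-06 × 46678 = 0.23339 m.

0.23 m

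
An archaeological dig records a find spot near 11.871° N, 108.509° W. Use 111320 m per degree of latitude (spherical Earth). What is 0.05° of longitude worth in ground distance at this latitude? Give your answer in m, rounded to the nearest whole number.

5447 m

One degree of longitude here spans 111320 × cos 11.871° = 111320 × 0.9786 ≈ 108939 m; 0.05° of that is 5446.96 m.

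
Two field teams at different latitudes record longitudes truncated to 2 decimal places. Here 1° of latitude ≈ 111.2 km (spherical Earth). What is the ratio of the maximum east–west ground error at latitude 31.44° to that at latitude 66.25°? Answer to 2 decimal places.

2.12

Truncating at 2 decimal places can drop up to a full unit in the last place, so the longitude may be off by as much as 0.01°.
At 31.44°: 0.01° × 111200 × cos 31.44° = 0.01 × 111200 × 0.8532 ≈ 948.74 m.
Error at 66.25° = 0.01° × 111200 × cos 66.25° ≈ 1112 × 0.4027 = 447.85 m.
Ratio: 948.74 / 447.85 = cos 31.44° / cos 66.25° ≈ 2.1184.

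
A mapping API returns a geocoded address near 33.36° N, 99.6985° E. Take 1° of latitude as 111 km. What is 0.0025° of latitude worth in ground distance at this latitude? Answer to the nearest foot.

Along a meridian 0.0025° is 0.0025 × 111000 = 277.5 m.
Converting: 277.5 m × 3.2808 ft/m ≈ 910.43 ft.

910 feet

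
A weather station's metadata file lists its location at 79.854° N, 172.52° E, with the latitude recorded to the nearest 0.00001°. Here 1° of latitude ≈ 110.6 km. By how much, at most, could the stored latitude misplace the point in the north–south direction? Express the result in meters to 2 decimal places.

Rounding to 5 decimal places leaves the latitude within ±5e-06° of the true value.
North–south distance: 5e-06° × 110600 m/° = 0.553 m.

0.55 meters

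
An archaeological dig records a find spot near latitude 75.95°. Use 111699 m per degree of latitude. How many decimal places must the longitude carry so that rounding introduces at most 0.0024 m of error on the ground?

At 75.95° one degree of longitude covers 111699 × cos 75.95° ≈ 111699 × 0.2428 ≈ 27117 m.
N decimal places → at most half a unit in the last place, 0.5 × 10⁻ᴺ° = 27117/2 × 10⁻ᴺ m.
Need 0.5 × 27117 × 10⁻ᴺ ≤ 0.0024 → 10⁻ᴺ ≤ 1.770e-07, so N ≥ 6.75.
N = 6 would give 0.0136 m (too coarse); N = 7 gives 0.00136 m ≤ 0.0024 m.

7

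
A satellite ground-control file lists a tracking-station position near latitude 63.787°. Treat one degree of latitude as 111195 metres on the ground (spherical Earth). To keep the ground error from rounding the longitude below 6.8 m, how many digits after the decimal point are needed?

4 decimal places

At 63.787° one degree of longitude covers 111195 × cos 63.787° ≈ 111195 × 0.4417 ≈ 49115.9 m.
N decimal places → at most half a unit in the last place, 0.5 × 10⁻ᴺ° = 49115.9/2 × 10⁻ᴺ m.
Need 0.5 × 49115.9 × 10⁻ᴺ ≤ 6.8 → 10⁻ᴺ ≤ 2.769e-04, so N ≥ 3.56.
So 4 decimal places suffice (2.46 m); 3 would allow up to 24.6 m.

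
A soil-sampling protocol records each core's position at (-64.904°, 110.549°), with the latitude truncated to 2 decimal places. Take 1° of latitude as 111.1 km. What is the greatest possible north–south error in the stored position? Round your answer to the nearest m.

Truncating at 2 decimal places can drop up to a full unit in the last place, so the latitude may be off by as much as 0.01°.
Along the meridian that is 0.01° × 111100 m/° = 1111 m.

1111 m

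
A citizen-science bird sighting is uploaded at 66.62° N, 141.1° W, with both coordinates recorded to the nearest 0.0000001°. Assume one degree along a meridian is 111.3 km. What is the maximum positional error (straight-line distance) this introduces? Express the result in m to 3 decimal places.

0.006 m

Rounding to 7 decimal places leaves each coordinate within ±5e-08° of the true value.
N–S: 5e-08° × 111300 m/° = 0.005565 m.
East–west component at 66.62°: 5e-08° × 111300 × cos 66.62° ≈ 5e-08 × 44166.9 ≈ 0.00220835 m.
Worst case both components are at the extreme and orthogonal: √(0.005565² + 0.00220835²) ≈ 0.00598715 m.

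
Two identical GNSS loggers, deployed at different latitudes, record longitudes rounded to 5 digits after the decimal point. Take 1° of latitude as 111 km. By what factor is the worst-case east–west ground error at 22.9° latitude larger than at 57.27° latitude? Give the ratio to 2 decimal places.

Rounding to 5 decimal places leaves the longitude within ±5e-06° of the true value.
Error at 22.9° = 5e-06° × 111000 × cos 22.9° ≈ 0.555 × 0.9212 = 0.51126 m.
Error at 57.27° = 5e-06° × 111000 × cos 57.27° ≈ 0.555 × 0.5407 = 0.30008 m.
Ratio: 0.51126 / 0.30008 = cos 22.9° / cos 57.27° ≈ 1.7038.

1.70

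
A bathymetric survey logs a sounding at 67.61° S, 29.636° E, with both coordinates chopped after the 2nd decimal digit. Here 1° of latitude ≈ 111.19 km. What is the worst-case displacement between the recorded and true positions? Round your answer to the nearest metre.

Truncating at 2 decimal places can drop up to a full unit in the last place, so each coordinate may be off by as much as 0.01°.
N–S: 0.01° × 111190 m/° = 1111.9 m.
East–west component at 67.61°: 0.01° × 111190 × cos 67.61° ≈ 0.01 × 42353.3 ≈ 423.533 m.
The two errors are perpendicular, so the maximum displacement is √(1111.9² + 423.533²) ≈ 1189.83 m.

1190 metres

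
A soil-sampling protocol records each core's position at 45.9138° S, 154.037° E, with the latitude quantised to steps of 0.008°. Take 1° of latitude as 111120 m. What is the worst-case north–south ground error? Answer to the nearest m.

With a 0.008° grid the true value lies within half a step, ±0.008°/2 = ±0.004°, of the stored one.
Along the meridian that is 0.004° × 111120 m/° = 444.48 m.

444 m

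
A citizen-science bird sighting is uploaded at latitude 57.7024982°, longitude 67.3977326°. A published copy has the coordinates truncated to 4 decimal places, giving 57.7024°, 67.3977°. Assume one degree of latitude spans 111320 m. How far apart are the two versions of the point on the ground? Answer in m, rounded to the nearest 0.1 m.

11.1 m

The latitude changed by +0.0000982° and the longitude by +0.0000326°.
North–south shift: 0.0000982 × 111320 = 10.9316 m.
E–W at 57.7024°: 0.0000326° × 111320 × cos 57.7024° = 0.0000326 × 111320 × 0.5343 ≈ 1.93905 m.
Hypotenuse of the two orthogonal shifts: √(10.9316² + 1.93905²) = 11.1023 m.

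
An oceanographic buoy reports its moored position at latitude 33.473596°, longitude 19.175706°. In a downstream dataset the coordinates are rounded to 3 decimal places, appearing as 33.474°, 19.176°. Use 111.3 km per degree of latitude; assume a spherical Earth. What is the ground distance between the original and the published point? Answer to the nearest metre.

Δlat = 33.473596 − 33.474 = -0.000404°; Δlon = 19.175706 − 19.176 = -0.000294°.
North–south shift: -0.000404 × 111300 = -44.9652 m.
E–W at 33.474°: -0.000294° × 111300 × cos 33.474° = -0.000294 × 111300 × 0.8341 ≈ -27.2948 m.
Combined displacement = (44.9652² + 27.2948²)^½ ≈ 52.6011 m.

53 metres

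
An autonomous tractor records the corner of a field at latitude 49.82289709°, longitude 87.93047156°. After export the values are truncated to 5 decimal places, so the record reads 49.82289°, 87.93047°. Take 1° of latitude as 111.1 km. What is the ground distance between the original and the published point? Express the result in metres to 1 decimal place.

Δlat = 49.82289709 − 49.82289 = +0.00000709°; Δlon = 87.93047156 − 87.93047 = +0.00000156°.
North–south shift: 0.00000709 × 111100 = 0.787699 m.
E–W at 49.8229°: 0.00000156° × 111100 × cos 49.8229° = 0.00000156 × 111100 × 0.6452 ≈ 0.111815 m.
Combined displacement = (0.787699² + 0.111815²)^½ ≈ 0.795596 m.

0.8 metres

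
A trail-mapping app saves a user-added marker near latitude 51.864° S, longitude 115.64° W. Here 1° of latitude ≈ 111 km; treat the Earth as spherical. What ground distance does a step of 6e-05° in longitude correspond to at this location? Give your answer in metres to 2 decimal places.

One degree of longitude here spans 111000 × cos 51.864° = 111000 × 0.6175 ≈ 68545.9 m; 6e-05° of that is 4.11275 m.

4.11 metres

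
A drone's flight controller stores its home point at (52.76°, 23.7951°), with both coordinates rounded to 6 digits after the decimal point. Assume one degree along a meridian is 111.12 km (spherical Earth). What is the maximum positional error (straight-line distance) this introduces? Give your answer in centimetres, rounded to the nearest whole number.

6 centimetres

Rounding to 6 decimal places leaves each coordinate within ±5e-07° of the true value.
N–S: 5e-07° × 111120 m/° = 0.05556 m.
East–west component at 52.76°: 5e-07° × 111120 × cos 52.76° ≈ 5e-07 × 67244.8 ≈ 0.0336224 m.
Worst case both components are at the extreme and orthogonal: √(0.05556² + 0.0336224²) ≈ 0.0649414 m.
That is 0.0649414 m = 6.4941 cm.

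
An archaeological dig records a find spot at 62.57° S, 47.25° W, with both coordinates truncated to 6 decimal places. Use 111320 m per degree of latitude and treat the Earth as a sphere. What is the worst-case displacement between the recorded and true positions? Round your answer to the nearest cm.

12 cm

Truncating at 6 decimal places can drop up to a full unit in the last place, so each coordinate may be off by as much as 1e-06°.
N–S: 1e-06° × 111320 m/° = 0.11132 m.
E–W at 62.57°: 1e-06° × 111320 × cos 62.57° = 1e-06 × 111320 × 0.4607 ≈ 0.0512812 m.
Worst case both components are at the extreme and orthogonal: √(0.11132² + 0.0512812²) ≈ 0.122564 m.
That is 0.122564 m = 12.256 cm.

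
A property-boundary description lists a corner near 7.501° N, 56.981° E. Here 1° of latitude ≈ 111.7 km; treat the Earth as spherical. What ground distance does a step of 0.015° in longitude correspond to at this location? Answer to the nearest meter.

At 7.501° a degree of longitude is 111700 × cos 7.501° ≈ 110744 m, so 0.015° corresponds to 1661.16 m.

1661 meters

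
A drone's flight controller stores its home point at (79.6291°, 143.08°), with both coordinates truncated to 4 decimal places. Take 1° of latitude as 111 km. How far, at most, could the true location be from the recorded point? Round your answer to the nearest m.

11 m

Truncating at 4 decimal places can drop up to a full unit in the last place, so each coordinate may be off by as much as 0.0001°.
Latitude error → 0.0001 × 111000 = 11.1 m along the meridian.
E–W at 79.6291°: 0.0001° × 111000 × cos 79.6291° = 0.0001 × 111000 × 0.1800 ≈ 1.99822 m.
The two errors are perpendicular, so the maximum displacement is √(11.1² + 1.99822²) ≈ 11.2784 m.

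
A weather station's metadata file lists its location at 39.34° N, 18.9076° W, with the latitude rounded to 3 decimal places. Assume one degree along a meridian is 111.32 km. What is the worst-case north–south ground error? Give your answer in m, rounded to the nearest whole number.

Rounding to 3 decimal places leaves the latitude within ±0.0005° of the true value.
Along the meridian that is 0.0005° × 111320 m/° = 55.66 m.

56 m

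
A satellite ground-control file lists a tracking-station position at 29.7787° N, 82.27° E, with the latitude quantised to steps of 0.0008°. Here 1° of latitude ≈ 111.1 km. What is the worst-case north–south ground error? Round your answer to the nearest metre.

44 metres

With a 0.0008° grid the true value lies within half a step, ±0.0008°/2 = ±0.0004°, of the stored one.
So the N–S error is at most 0.0004 × 111100 = 44.44 m.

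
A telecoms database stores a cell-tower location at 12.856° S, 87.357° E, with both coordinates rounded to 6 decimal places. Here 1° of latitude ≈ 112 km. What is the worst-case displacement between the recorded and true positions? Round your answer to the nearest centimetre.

8 centimetres

Rounding to 6 decimal places leaves each coordinate within ±5e-07° of the true value.
North–south component: 5e-07° × 112000 = 0.056 m.
E–W at 12.856°: 5e-07° × 112000 × cos 12.856° = 5e-07 × 112000 × 0.9749 ≈ 0.0545962 m.
Combining orthogonally: (0.056² + 0.0545962²)^½ ≈ 0.0782096 m.
That is 0.0782096 m = 7.821 cm.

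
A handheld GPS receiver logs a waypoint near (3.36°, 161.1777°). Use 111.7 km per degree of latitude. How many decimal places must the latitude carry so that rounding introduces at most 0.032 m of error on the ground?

7 decimal places

One degree of latitude covers 111700 m.
With N decimal places the half-ulp bound is 0.5·10⁻ᴺ°, or 0.5·10⁻ᴺ × 111700 m on the ground.
Setting 55850 × 10⁻ᴺ ≤ 0.032 gives 10ᴺ ≥ 1.745e+06, i.e. N ≥ 6.24.
N = 6 would give 0.0558 m (too coarse); N = 7 gives 0.00558 m ≤ 0.032 m.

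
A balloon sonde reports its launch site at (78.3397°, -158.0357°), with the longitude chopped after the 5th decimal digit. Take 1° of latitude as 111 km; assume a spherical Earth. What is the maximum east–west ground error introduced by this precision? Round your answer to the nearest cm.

22 cm

Truncating at 5 decimal places can drop up to a full unit in the last place, so the longitude may be off by as much as 1e-05°.
One degree of longitude at 78.3397° is 111000 × cos 78.3397° ≈ 111000 × 0.2021 = 22434.1 m.
East–west error: 1e-05° × 22434.1 m/° ≈ 0.224341 m.
That is 0.224341 m = 22.434 cm.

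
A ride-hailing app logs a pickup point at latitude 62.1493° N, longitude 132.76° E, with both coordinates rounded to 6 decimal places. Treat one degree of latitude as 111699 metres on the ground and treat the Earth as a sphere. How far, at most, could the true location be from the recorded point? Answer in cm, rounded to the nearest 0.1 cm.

Rounding to 6 decimal places leaves each coordinate within ±5e-07° of the true value.
N–S: 5e-07° × 111699 m/° = 0.0558495 m.
E–W at 62.1493°: 5e-07° × 111699 × cos 62.1493° = 5e-07 × 111699 × 0.4672 ≈ 0.0260912 m.
Combining orthogonally: (0.0558495² + 0.0260912²)^½ ≈ 0.0616435 m.
That is 0.0616435 m = 6.1643 cm.

6.2 cm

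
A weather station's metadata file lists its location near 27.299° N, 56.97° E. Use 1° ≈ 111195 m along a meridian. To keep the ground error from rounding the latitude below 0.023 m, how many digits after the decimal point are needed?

7

One degree of latitude covers 111195 m.
Rounding to N decimal places gives at most 0.5 × 10⁻ᴺ degrees of error, i.e. 0.5 × 10⁻ᴺ × 111195 m.
Need 0.5 × 111195 × 10⁻ᴺ ≤ 0.023 → 10⁻ᴺ ≤ 4.137e-07, so N ≥ 6.38.
At 6 places the error can reach 0.0556 m, but 7 places keeps it to 0.00556 m.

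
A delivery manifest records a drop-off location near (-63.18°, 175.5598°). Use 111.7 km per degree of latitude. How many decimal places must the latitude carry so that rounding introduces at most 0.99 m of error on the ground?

One degree of latitude covers 111700 m.
Rounding to N decimal places gives at most 0.5 × 10⁻ᴺ degrees of error, i.e. 0.5 × 10⁻ᴺ × 111700 m.
Need 0.5 × 111700 × 10⁻ᴺ ≤ 0.99 → 10⁻ᴺ ≤ 1.773e-05, so N ≥ 4.75.
At 4 places the error can reach 5.58 m, but 5 places keeps it to 0.558 m.

5 decimal places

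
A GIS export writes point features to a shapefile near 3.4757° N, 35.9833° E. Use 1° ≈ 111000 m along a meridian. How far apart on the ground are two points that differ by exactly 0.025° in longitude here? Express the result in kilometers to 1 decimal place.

2.8 kilometers

At 3.4757° a degree of longitude is 111000 × cos 3.4757° ≈ 110796 m, so 0.025° corresponds to 2769.9 m.
That is 2769.9 m = 2.7699 km.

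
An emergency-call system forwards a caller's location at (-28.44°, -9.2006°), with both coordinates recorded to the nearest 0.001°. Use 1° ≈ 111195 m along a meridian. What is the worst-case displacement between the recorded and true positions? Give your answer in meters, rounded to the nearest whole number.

Rounding to 3 decimal places leaves each coordinate within ±0.0005° of the true value.
N–S: 0.0005° × 111195 m/° = 55.5975 m.
Longitude error → 0.0005 × 111195 × cos 28.44° = 0.0005 × 111195 × 0.8793 ≈ 48.8878 m.
Combining orthogonally: (55.5975² + 48.8878²)^½ ≈ 74.0344 m.

74 meters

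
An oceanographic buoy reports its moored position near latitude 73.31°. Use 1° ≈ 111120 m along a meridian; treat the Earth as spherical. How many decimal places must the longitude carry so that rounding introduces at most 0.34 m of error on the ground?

5 decimal places

At 73.31° one degree of longitude covers 111120 × cos 73.31° ≈ 111120 × 0.2872 ≈ 31912.9 m.
N decimal places → at most half a unit in the last place, 0.5 × 10⁻ᴺ° = 31912.9/2 × 10⁻ᴺ m.
Setting 15956.5 × 10⁻ᴺ ≤ 0.34 gives 10ᴺ ≥ 4.693e+04, i.e. N ≥ 4.67.
At 4 places the error can reach 1.6 m, but 5 places keeps it to 0.16 m.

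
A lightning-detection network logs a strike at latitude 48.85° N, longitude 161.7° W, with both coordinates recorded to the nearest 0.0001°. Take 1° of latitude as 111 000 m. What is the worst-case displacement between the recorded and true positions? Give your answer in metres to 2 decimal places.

Rounding to 4 decimal places leaves each coordinate within ±5e-05° of the true value.
North–south component: 5e-05° × 111000 = 5.55 m.
E–W at 48.85°: 5e-05° × 111000 × cos 48.85° = 5e-05 × 111000 × 0.6580 ≈ 3.65208 m.
Worst case both components are at the extreme and orthogonal: √(5.55² + 3.65208²) ≈ 6.64381 m.

6.64 metres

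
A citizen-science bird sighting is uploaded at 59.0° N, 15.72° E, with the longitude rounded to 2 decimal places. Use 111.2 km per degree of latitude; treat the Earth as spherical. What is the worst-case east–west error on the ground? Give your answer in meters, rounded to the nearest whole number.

Rounding to 2 decimal places leaves the longitude within ±0.005° of the true value.
One degree of longitude at 59° is 111200 × cos 59° ≈ 111200 × 0.5150 = 57272.2 m.
East–west error: 0.005° × 57272.2 m/° ≈ 286.361 m.

286 meters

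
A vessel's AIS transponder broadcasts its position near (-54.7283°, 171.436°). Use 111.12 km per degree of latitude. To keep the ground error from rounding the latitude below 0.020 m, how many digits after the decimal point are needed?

One degree of latitude covers 111120 m.
With N decimal places the half-ulp bound is 0.5·10⁻ᴺ°, or 0.5·10⁻ᴺ × 111120 m on the ground.
Need 0.5 × 111120 × 10⁻ᴺ ≤ 0.020 → 10⁻ᴺ ≤ 3.600e-07, so N ≥ 6.44.
So 7 decimal places suffice (0.00556 m); 6 would allow up to 0.0556 m.

7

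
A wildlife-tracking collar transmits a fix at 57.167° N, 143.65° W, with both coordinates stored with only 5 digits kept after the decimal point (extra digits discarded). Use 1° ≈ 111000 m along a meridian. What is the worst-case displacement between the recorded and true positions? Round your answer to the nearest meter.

Truncating at 5 decimal places can drop up to a full unit in the last place, so each coordinate may be off by as much as 1e-05°.
North–south component: 1e-05° × 111000 = 1.11 m.
E–W at 57.167°: 1e-05° × 111000 × cos 57.167° = 1e-05 × 111000 × 0.5422 ≈ 0.601833 m.
The two errors are perpendicular, so the maximum displacement is √(1.11² + 0.601833²) ≈ 1.26266 m.

1 meters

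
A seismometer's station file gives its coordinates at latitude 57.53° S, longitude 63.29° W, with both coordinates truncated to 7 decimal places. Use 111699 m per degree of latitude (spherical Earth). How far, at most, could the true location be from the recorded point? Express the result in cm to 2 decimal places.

Truncating at 7 decimal places can drop up to a full unit in the last place, so each coordinate may be off by as much as 1e-07°.
North–south component: 1e-07° × 111699 = 0.0111699 m.
E–W at 57.53°: 1e-07° × 111699 × cos 57.53° = 1e-07 × 111699 × 0.5369 ≈ 0.00599665 m.
Combining orthogonally: (0.0111699² + 0.00599665²)^½ ≈ 0.0126778 m.
That is 0.0126778 m = 1.2678 cm.

1.27 cm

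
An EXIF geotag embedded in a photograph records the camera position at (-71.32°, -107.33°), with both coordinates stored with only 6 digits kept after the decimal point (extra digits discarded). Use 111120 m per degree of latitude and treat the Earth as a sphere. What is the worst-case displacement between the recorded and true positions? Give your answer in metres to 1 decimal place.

0.1 metres

Truncating at 6 decimal places can drop up to a full unit in the last place, so each coordinate may be off by as much as 1e-06°.
N–S: 1e-06° × 111120 m/° = 0.11112 m.
Longitude error → 1e-06 × 111120 × cos 71.32° = 1e-06 × 111120 × 0.3203 ≈ 0.0355898 m.
Worst case both components are at the extreme and orthogonal: √(0.11112² + 0.0355898²) ≈ 0.11668 m.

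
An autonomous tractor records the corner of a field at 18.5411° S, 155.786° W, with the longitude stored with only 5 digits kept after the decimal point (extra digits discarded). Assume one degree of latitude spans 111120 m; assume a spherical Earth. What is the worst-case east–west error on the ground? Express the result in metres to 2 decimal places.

1.05 metres

Truncating at 5 decimal places can drop up to a full unit in the last place, so the longitude may be off by as much as 1e-05°.
One degree of longitude at 18.5411° is 111120 × cos 18.5411° ≈ 111120 × 0.9481 = 105352 m.
Maximum E–W displacement: 1e-05 × 105352 = 1.05352 m.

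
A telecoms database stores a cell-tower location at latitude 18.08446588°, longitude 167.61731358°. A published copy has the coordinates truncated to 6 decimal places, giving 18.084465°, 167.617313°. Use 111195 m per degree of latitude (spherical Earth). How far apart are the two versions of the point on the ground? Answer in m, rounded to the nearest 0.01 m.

0.12 m

Δlat = 18.08446588 − 18.084465 = +0.00000088°; Δlon = 167.61731358 − 167.617313 = +0.00000058°.
North–south shift: 0.00000088 × 111195 = 0.0978516 m.
E–W at 18.0845°: 0.00000058° × 111195 × cos 18.0845° = 0.00000058 × 111195 × 0.9506 ≈ 0.0613071 m.
Distance: √(0.0978516² + 0.0613071²) ≈ 0.115471 m.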